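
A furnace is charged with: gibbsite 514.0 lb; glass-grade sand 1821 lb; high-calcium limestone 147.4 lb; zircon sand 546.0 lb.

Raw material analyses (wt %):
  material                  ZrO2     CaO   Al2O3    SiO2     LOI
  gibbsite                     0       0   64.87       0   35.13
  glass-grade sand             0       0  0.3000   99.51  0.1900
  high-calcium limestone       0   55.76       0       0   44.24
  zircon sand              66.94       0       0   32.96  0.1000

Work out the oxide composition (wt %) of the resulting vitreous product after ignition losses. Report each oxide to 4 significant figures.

The whole derivation holds full float precision end to end; the intermediate values are displayed rounded off to 4 significant figures across the worked steps. Exactly one rounding is applied to every reported number. Derived quantities (the four compositions, LOI, totals, net glass mass, yield) are re-derived at full float precision from the weighed amounts per 2779 lb of glass, as quoted within the problem or answer text.
Oxide-by-oxide delivered mass:
  ZrO2: 546.0·0.6694 = 365.5 lb
  CaO: 147.4·0.5576 = 82.19 lb
  Al2O3: 514.0·0.6487 + 1821·0.003000 = 338.9 lb
  SiO2: 1821·0.9951 + 546.0·0.3296 = 1992 lb
LOI: 514.0·0.3513 + 1821·0.001900 + 147.4·0.4424 + 546.0·0.001000 = 249.8 lb
Glass = total batch minus LOI = 3028 − 249.8 = 2779 lb (consistent with Σ oxide mass)
wt % = 100 × oxide mass / glass mass

Glass mass = 2779 lb (batch 3028 − LOI 249.8).
Composition: ZrO2 13.15%, CaO 2.958%, Al2O3 12.20%, SiO2 71.69%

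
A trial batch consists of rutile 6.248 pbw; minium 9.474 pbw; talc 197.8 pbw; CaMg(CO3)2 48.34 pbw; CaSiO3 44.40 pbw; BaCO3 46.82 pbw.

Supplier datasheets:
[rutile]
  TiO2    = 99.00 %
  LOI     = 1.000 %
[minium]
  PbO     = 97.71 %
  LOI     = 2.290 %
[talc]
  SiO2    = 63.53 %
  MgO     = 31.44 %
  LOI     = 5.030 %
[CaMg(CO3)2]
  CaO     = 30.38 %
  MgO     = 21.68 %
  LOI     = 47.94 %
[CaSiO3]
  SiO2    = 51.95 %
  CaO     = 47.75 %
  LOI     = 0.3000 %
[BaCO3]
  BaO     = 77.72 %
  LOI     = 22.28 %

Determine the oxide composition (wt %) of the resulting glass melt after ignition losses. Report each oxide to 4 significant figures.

Rounding to 4 significant figures governs each working value as printed — all arithmetic holds full precision from first step to last. Every reported figure takes a single rounding — the derived quantities (net glass mass, totals, ignition loss, six oxide percentages, yield) are carried from the weighed amounts per 309.1 pbw of glass in full precision, as written in the question or the answer.
Delivered oxide masses:
  SiO2: 197.8·0.6353 + 44.40·0.5195 = 148.7 pbw
  TiO2: 6.248·0.9900 = 6.186 pbw
  CaO: 48.34·0.3038 + 44.40·0.4775 = 35.89 pbw
  MgO: 197.8·0.3144 + 48.34·0.2168 = 72.67 pbw
  BaO: 46.82·0.7772 = 36.39 pbw
  PbO: 9.474·0.9771 = 9.257 pbw
LOI: 6.248·0.01000 + 9.474·0.02290 + 197.8·0.05030 + 48.34·0.4794 + 44.40·0.003000 + 46.82·0.2228 = 43.97 pbw
Net of LOI, the glass mass = 353.1 − 43.97 = 309.1 pbw (matching Σ of the oxides)
each wt % is 100 × oxide ÷ glass

Glass mass = 309.1 pbw (batch 353.1 − LOI 43.97).
Composition: SiO2 48.11%, TiO2 2.001%, CaO 11.61%, MgO 23.51%, BaO 11.77%, PbO 2.995%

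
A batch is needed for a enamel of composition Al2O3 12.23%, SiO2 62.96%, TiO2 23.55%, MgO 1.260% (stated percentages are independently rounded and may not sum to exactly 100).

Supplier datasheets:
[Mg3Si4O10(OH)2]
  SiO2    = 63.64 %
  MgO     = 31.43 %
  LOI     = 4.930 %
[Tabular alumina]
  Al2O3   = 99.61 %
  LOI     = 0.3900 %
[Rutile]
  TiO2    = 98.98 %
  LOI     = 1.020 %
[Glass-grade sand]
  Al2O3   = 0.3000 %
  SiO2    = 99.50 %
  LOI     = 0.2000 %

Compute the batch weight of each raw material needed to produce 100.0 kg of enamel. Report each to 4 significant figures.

Each numeric step carries full precision through every step — in-progress results are printed, rounded to 4 significant figures, when written out — exactly one rounding goes into each reported figure. Derived quantities (glass mass, the totals, the yield, four oxide percentages, LOI) are re-derived starting from the weights on 100.0 kg of glass in full float precision, as set out in the question or the answer.
Oxide mass targets, per 100.0 kg enamel:
  Al2O3: 12.23% × 100.0 = 12.23 kg
  SiO2: 62.96% × 100.0 = 62.96 kg
  TiO2: 23.55% × 100.0 = 23.55 kg
  MgO: 1.260% × 100.0 = 1.260 kg
Checking each oxide sum on the weights just shown, versus the basis set out (delivered sums recover each target net of answer rounding effects):
  Al2O3: 12.10·0.9961 + 60.71·0.003000 = 12.23 kg (target 12.23 kg)
  SiO2: 4.009·0.6364 + 60.71·0.9950 = 62.96 kg (target 62.96 kg)
  TiO2: 23.79·0.9898 = 23.55 kg (target 23.55 kg)
  MgO: 4.009·0.3143 = 1.260 kg (target 1.260 kg)
Glass-mass sanity pass: batch total minus LOI = 100.0 kg (targets for the oxides total 100.0 kg; stated basis 100.0 kg — any gap is answer rounding).
Summing the batch: Σ batch = 100.6 kg; LOI removed, Σ of batch·LOI: 0.6089 kg; glass ÷ batch gives a yield of 99.39%.

Batch per 100.0 kg enamel:
  Mg3Si4O10(OH)2: 4.009 kg
  Tabular alumina: 12.10 kg
  Rutile: 23.79 kg
  Glass-grade sand: 60.71 kg
Total batch = 100.6 kg; LOI loss = 0.6089 kg; yield = 99.39%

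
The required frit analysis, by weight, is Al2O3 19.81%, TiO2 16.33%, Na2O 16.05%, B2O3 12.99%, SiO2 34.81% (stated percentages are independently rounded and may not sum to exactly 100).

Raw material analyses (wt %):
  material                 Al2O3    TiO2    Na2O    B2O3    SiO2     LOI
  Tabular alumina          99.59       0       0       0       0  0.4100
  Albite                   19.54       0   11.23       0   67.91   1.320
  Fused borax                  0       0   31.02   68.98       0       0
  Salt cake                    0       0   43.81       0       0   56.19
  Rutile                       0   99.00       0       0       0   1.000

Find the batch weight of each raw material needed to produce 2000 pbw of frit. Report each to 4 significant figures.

Batch per 2000 pbw frit:
  Tabular alumina: 196.7 pbw
  Albite: 1025 pbw
  Fused borax: 376.6 pbw
  Salt cake: 203.2 pbw
  Rutile: 329.9 pbw
Total batch = 2131 pbw; LOI loss = 131.8 pbw; yield = 93.82%

Mid-chain values appear, rounded to four significant digits, in the printout — the working math maintains full float precision all the way through. A single rounding finalizes every reported value — derived quantities, including the totals, yield, glass mass, ignition loss, five oxide percentages, are computed from the batch weights on 2000 pbw of glass in exact precision, precisely as stated by the problem or the answer.
The oxide mass targets at 2000 pbw frit:
  Al2O3: 19.81% × 2000 = 396.2 pbw
  TiO2: 16.33% × 2000 = 326.6 pbw
  Na2O: 16.05% × 2000 = 321.0 pbw
  B2O3: 12.99% × 2000 = 259.8 pbw
  SiO2: 34.81% × 2000 = 696.2 pbw
Balance tally, oxide-wise, on the weights just shown, for the quoted basis mass (sum by sum, the targets are met once rounding is allowed for):
  Al2O3: 196.7·0.9959 + 1025·0.1954 = 396.2 pbw (target 396.2 pbw)
  TiO2: 329.9·0.9900 = 326.6 pbw (target 326.6 pbw)
  Na2O: 1025·0.1123 + 376.6·0.3102 + 203.2·0.4381 = 321.0 pbw (target 321.0 pbw)
  B2O3: 376.6·0.6898 = 259.8 pbw (target 259.8 pbw)
  SiO2: 1025·0.6791 = 696.1 pbw (target 696.2 pbw)
Glass mass check: Σ batch − LOI loss = 2000 pbw (oxide target masses add up to 2000 pbw; versus the stated basis of 2000 pbw — a pure rounding effect).
Summing the batch: Σ batch = 2131 pbw; LOI loss = Σ batch·LOI = 131.8 pbw; yield: glass divided by total = 93.82%.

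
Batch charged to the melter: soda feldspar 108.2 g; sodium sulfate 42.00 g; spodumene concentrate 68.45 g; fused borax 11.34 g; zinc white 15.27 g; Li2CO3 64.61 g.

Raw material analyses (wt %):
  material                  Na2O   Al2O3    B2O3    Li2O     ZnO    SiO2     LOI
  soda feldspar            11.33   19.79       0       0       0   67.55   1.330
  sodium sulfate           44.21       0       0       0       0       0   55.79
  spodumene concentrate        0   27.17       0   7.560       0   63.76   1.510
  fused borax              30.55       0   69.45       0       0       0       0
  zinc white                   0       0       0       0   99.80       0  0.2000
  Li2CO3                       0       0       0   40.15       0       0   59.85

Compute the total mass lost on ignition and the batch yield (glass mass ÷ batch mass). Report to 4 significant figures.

All internal work keeps full precision in every operation. Values along the way are shown rounded to four significant digits when written out; a single rounding finalizes every reported figure. The derived quantities (the yield, six oxide percentages, LOI, glass mass, totals) are rebuilt from the weighed amounts for 245.3 g of glass in exact precision, as set out in the problem or the answer.
Each material's LOI contribution:
  soda feldspar: 108.2 × 0.01330 = 1.439 g
  sodium sulfate: 42.00 × 0.5579 = 23.43 g
  spodumene concentrate: 68.45 × 0.01510 = 1.034 g
  fused borax: 11.34 × 0 = 0 g
  zinc white: 15.27 × 0.002000 = 0.03054 g
  Li2CO3: 64.61 × 0.5985 = 38.67 g
Total LOI = 64.60 g
Glass = batch − LOI = 309.9 − 64.60 = 245.3 g

LOI loss = 64.60 g; glass = 245.3 g; yield = 79.15%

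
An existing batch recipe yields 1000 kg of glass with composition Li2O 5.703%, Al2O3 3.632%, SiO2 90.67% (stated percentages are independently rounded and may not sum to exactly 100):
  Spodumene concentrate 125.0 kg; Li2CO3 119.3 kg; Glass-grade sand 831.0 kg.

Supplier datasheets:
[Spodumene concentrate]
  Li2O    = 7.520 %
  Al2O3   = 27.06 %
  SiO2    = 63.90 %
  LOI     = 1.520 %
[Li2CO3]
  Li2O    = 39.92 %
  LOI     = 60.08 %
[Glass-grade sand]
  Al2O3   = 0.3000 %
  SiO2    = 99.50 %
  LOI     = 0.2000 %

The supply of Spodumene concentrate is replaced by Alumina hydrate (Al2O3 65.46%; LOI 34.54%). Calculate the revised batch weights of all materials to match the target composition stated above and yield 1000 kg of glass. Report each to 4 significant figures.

Revised batch per 1000 kg glass:
  Alumina hydrate: 51.31 kg
  Li2CO3: 142.9 kg
  Glass-grade sand: 911.3 kg
Total batch = 1106 kg; LOI loss = 105.4 kg

Intermediates are shown with 4-significant-figure rounding within the worked lines; all internal work carries full precision in every operation; every reported result takes exactly one rounding; derived quantities are computed in full float precision (totals, the yield, glass mass, ignition loss, the three compositions) from the batch weights at 1000 kg of glass, as quoted within the question or the answer.
The oxide mass targets at 1000 kg glass:
  Li2O: 5.703% × 1000 = 57.03 kg
  Al2O3: 3.632% × 1000 = 36.32 kg
  SiO2: 90.67% × 1000 = 906.7 kg
Per-oxide balance check using the reported weights, against the basis in use (oxide sums agree with the targets up to rounding of the answer):
  Li2O: 142.9·0.3992 = 57.05 kg (target 57.03 kg)
  Al2O3: 51.31·0.6546 + 911.3·0.003000 = 36.32 kg (target 36.32 kg)
  SiO2: 911.3·0.9950 = 906.7 kg (target 906.7 kg)
The glass-mass cross-check: batch Σ − ignition loss = 1000 kg (the targets, summed, come to 1000 kg; the stated basis being 1000 kg — deltas are rounding alone).
Whole-batch sum: Σ batch = 1106 kg; loss to ignition Σ batch·LOI = 105.4 kg; glass ÷ batch gives a yield of 90.47%.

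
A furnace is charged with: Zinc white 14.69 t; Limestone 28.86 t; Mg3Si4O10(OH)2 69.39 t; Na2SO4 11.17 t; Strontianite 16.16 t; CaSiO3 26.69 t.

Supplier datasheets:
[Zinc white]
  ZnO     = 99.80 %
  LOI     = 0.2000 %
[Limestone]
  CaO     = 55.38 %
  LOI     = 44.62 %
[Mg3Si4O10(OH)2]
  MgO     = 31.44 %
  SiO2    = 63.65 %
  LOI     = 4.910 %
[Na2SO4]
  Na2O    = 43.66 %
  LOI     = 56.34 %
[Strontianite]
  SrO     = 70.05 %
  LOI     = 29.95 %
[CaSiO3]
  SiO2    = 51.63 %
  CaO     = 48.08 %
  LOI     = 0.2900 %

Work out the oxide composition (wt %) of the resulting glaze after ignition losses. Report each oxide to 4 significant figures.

Mid-chain values are displayed rounded to four significant digits in the printout. All internal work runs at exact precision through every step. Each reported figure includes exactly one rounding. The derived quantities, which include the yield, the totals, the six compositions, net glass mass, LOI, are carried in exact precision, as written in question or answer, from the batch weights at 139.4 t of glass.
Delivered oxide masses:
  SrO: 16.16·0.7005 = 11.32 t
  MgO: 69.39·0.3144 = 21.82 t
  SiO2: 69.39·0.6365 + 26.69·0.5163 = 57.95 t
  Na2O: 11.17·0.4366 = 4.877 t
  ZnO: 14.69·0.9980 = 14.66 t
  CaO: 28.86·0.5538 + 26.69·0.4808 = 28.82 t
LOI: 14.69·0.002000 + 28.86·0.4462 + 69.39·0.04910 + 11.17·0.5634 + 16.16·0.2995 + 26.69·0.002900 = 27.52 t
Glass mass = batch − LOI = 167.0 − 27.52 = 139.4 t (equal to the oxide-mass sum)
wt % = 100 × oxide mass / glass mass

Glass mass = 139.4 t (batch 167.0 − LOI 27.52).
Composition: SrO 8.118%, MgO 15.65%, SiO2 41.56%, Na2O 3.498%, ZnO 10.51%, CaO 20.67%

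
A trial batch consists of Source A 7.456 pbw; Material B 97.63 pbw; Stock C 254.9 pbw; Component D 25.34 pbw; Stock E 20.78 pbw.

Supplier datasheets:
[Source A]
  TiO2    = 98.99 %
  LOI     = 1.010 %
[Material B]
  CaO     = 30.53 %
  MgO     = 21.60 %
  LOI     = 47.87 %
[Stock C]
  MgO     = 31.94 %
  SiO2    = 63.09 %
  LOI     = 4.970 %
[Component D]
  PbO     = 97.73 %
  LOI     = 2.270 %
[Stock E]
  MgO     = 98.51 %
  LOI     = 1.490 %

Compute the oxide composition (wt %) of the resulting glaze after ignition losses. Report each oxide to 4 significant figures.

Working values are shown, rounded to four significant figures, at each printed step. All arithmetic runs at exact precision from start to finish; every reported number is rounded just once — all derived quantities (the totals, glass mass, ignition loss, the yield, five oxide percentages) are computed in full float precision using the weight values for 345.7 pbw of glass as given in question or answer.
Delivered oxide masses:
  CaO: 97.63·0.3053 = 29.81 pbw
  TiO2: 7.456·0.9899 = 7.381 pbw
  MgO: 97.63·0.2160 + 254.9·0.3194 + 20.78·0.9851 = 123.0 pbw
  PbO: 25.34·0.9773 = 24.76 pbw
  SiO2: 254.9·0.6309 = 160.8 pbw
LOI: 7.456·0.01010 + 97.63·0.4787 + 254.9·0.04970 + 25.34·0.02270 + 20.78·0.01490 = 60.36 pbw
batch − LOI leaves glass = 406.1 − 60.36 = 345.7 pbw (= Σ oxide masses)
percent share: oxide ÷ glass, ×100

Glass mass = 345.7 pbw (batch 406.1 − LOI 60.36).
Composition: CaO 8.621%, TiO2 2.135%, MgO 35.57%, PbO 7.163%, SiO2 46.51%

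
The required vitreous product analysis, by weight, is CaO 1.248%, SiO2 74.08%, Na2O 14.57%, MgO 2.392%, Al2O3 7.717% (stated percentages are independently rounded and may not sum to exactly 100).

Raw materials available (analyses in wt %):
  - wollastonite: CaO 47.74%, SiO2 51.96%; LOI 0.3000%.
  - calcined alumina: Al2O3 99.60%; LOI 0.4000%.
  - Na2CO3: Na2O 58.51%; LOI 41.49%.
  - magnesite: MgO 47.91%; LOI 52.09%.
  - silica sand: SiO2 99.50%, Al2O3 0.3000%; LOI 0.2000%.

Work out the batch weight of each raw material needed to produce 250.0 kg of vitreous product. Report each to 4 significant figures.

Batch per 250.0 kg vitreous product:
  wollastonite: 6.535 kg
  calcined alumina: 18.82 kg
  Na2CO3: 62.25 kg
  magnesite: 12.48 kg
  silica sand: 182.7 kg
Total batch = 282.8 kg; LOI loss = 32.79 kg; yield = 88.41%

Values along the way are printed rounded to 4 significant figures within the worked lines — all internal work maintains exact precision all the way through — each reported figure receives exactly one rounding; derived quantities (totals, the five compositions, yield, net glass mass, ignition loss) are recomputed in exact precision from the batch weights per 250.0 kg of glass, as set out in question or answer.
Per-oxide target masses for 250.0 kg vitreous product:
  CaO: 1.248% × 250.0 = 3.120 kg
  SiO2: 74.08% × 250.0 = 185.2 kg
  Na2O: 14.57% × 250.0 = 36.42 kg
  MgO: 2.392% × 250.0 = 5.980 kg
  Al2O3: 7.717% × 250.0 = 19.29 kg
A balance pass over the oxides, with the batch weights as given, versus the basis set out (sum by sum, the targets are met modulo rounding of the values):
  CaO: 6.535·0.4774 = 3.120 kg (target 3.120 kg)
  SiO2: 6.535·0.5196 + 182.7·0.9950 = 185.2 kg (target 185.2 kg)
  Na2O: 62.25·0.5851 = 36.42 kg (target 36.42 kg)
  MgO: 12.48·0.4791 = 5.979 kg (target 5.980 kg)
  Al2O3: 18.82·0.9960 + 182.7·0.003000 = 19.29 kg (target 19.29 kg)
Glass-mass closure: batch Σ − ignition loss = 250.0 kg (per-oxide target masses sum to 250.0 kg; stated basis 250.0 kg — deltas are rounding alone).
Total batch = Σ batch = 282.8 kg; LOI loss = Σ batch·LOI = 32.79 kg; yield = glass ÷ total batch = 88.41%.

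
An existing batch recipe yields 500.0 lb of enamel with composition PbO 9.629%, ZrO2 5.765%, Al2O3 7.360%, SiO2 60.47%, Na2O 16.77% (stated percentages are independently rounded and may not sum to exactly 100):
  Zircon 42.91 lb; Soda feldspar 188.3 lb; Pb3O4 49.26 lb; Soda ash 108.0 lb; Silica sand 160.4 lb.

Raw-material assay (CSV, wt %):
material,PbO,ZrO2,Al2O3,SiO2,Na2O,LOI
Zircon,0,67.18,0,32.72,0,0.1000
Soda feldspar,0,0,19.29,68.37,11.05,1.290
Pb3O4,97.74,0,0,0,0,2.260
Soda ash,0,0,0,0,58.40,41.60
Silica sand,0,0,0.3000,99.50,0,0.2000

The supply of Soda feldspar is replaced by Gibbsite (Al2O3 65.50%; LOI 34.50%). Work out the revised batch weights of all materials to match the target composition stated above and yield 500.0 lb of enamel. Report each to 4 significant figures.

The working math keeps full float precision in all steps. Mid-chain values are displayed (rounded to 4 significant figures) as written; exactly one rounding lands on each reported figure — derived quantities are carried using the weight values on 500.0 lb of glass at full precision (the yield, LOI, the five compositions, totals, net glass mass) exactly as shown in problem or answer.
Target oxide masses per 500.0 lb enamel:
  PbO: 9.629% × 500.0 = 48.14 lb
  ZrO2: 5.765% × 500.0 = 28.82 lb
  Al2O3: 7.360% × 500.0 = 36.80 lb
  SiO2: 60.47% × 500.0 = 302.4 lb
  Na2O: 16.77% × 500.0 = 83.85 lb
A balance pass over the oxides, with the batch weights as given, versus the basis set out (delivered sums recover each target up to rounding of the answer):
  PbO: 49.26·0.9774 = 48.15 lb (target 48.14 lb)
  ZrO2: 42.91·0.6718 = 28.83 lb (target 28.82 lb)
  Al2O3: 54.86·0.6550 + 289.8·0.003000 = 36.80 lb (target 36.80 lb)
  SiO2: 42.91·0.3272 + 289.8·0.9950 = 302.4 lb (target 302.4 lb)
  Na2O: 143.6·0.5840 = 83.86 lb (target 83.85 lb)
Glass-mass bookkeeping: whole batch net of LOI = 500.0 lb (the targets, summed, come to 500.0 lb; versus the stated basis of 500.0 lb — gaps are rounding artifacts).
Batch grand total — Σ batch = 580.4 lb; LOI removed, Σ of batch·LOI: 80.40 lb; yield: glass divided by total = 86.15%.

Revised batch per 500.0 lb enamel:
  Zircon: 42.91 lb
  Gibbsite: 54.86 lb
  Pb3O4: 49.26 lb
  Soda ash: 143.6 lb
  Silica sand: 289.8 lb
Total batch = 580.4 lb; LOI loss = 80.40 lb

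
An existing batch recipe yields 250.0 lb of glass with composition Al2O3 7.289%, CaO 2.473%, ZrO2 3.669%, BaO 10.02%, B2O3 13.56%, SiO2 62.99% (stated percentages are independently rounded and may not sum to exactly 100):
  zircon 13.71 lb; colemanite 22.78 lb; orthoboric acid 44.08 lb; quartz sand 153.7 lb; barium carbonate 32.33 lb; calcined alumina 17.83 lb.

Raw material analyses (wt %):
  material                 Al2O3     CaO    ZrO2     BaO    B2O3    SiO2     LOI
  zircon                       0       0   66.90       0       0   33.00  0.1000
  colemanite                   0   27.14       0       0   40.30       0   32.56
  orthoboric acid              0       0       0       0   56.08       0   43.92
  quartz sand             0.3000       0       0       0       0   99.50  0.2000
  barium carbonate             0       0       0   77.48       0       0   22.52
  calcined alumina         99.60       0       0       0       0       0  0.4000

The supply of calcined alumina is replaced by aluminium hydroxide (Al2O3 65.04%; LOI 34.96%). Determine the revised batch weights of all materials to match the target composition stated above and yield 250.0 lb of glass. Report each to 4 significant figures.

The working math carries exact precision through every step — mid-chain values are shown (rounded to four significant figures) between the steps. A single rounding yields each reported figure — the derived quantities, which include LOI, yield, six oxide percentages, totals, glass mass, are re-derived at full precision, exactly as printed in question or answer, using the weight values at 250.0 lb of glass.
Oxide mass targets, per 250.0 lb glass:
  Al2O3: 7.289% × 250.0 = 18.22 lb
  CaO: 2.473% × 250.0 = 6.182 lb
  ZrO2: 3.669% × 250.0 = 9.172 lb
  BaO: 10.02% × 250.0 = 25.05 lb
  B2O3: 13.56% × 250.0 = 33.90 lb
  SiO2: 62.99% × 250.0 = 157.5 lb
Sums-versus-targets review given the weights on record, on the stated basis (sums match the target masses exact up to rounding of places):
  Al2O3: 153.7·0.003000 + 27.31·0.6504 = 18.22 lb (target 18.22 lb)
  CaO: 22.78·0.2714 = 6.182 lb (target 6.182 lb)
  ZrO2: 13.71·0.6690 = 9.172 lb (target 9.172 lb)
  BaO: 32.33·0.7748 = 25.05 lb (target 25.05 lb)
  B2O3: 22.78·0.4030 + 44.08·0.5608 = 33.90 lb (target 33.90 lb)
  SiO2: 13.71·0.3300 + 153.7·0.9950 = 157.5 lb (target 157.5 lb)
Glass-mass bookkeeping: batch Σ − ignition loss = 250.0 lb (oxide target masses add up to 250.0 lb; stated basis 250.0 lb — rounding explains the deltas).
Adding the batch up: Σ batch = 293.9 lb; Σ batch·LOI gives LOI loss = 43.93 lb; the yield ratio, glass ÷ batch: 85.05%.

Revised batch per 250.0 lb glass:
  zircon: 13.71 lb
  colemanite: 22.78 lb
  orthoboric acid: 44.08 lb
  quartz sand: 153.7 lb
  barium carbonate: 32.33 lb
  aluminium hydroxide: 27.31 lb
Total batch = 293.9 lb; LOI loss = 43.93 lb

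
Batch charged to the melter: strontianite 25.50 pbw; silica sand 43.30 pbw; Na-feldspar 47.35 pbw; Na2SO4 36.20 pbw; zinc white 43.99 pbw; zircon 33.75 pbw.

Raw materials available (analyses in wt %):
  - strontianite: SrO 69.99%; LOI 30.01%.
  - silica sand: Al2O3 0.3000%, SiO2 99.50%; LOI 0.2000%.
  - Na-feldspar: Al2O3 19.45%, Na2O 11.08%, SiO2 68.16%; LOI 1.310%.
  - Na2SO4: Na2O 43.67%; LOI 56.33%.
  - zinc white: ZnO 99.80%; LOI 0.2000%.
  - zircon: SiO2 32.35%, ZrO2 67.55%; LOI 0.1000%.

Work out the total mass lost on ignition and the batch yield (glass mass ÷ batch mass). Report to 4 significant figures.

The whole derivation maintains full precision in every operation; mid-chain values are printed, rounded to 4 significant figures, in the working. Exactly one rounding goes into each reported result; the derived quantities, including six oxide percentages, glass mass, LOI, the totals, yield, are carried using the weight values on 201.2 pbw of glass in exact precision exactly as shown in question or answer.
Loss on ignition, line by line:
  strontianite: 25.50 × 0.3001 = 7.653 pbw
  silica sand: 43.30 × 0.002000 = 0.08660 pbw
  Na-feldspar: 47.35 × 0.01310 = 0.6203 pbw
  Na2SO4: 36.20 × 0.5633 = 20.39 pbw
  zinc white: 43.99 × 0.002000 = 0.08798 pbw
  zircon: 33.75 × 0.001000 = 0.03375 pbw
Total LOI = 28.87 pbw
Glass = batch − LOI = 230.1 − 28.87 = 201.2 pbw

LOI loss = 28.87 pbw; glass = 201.2 pbw; yield = 87.45%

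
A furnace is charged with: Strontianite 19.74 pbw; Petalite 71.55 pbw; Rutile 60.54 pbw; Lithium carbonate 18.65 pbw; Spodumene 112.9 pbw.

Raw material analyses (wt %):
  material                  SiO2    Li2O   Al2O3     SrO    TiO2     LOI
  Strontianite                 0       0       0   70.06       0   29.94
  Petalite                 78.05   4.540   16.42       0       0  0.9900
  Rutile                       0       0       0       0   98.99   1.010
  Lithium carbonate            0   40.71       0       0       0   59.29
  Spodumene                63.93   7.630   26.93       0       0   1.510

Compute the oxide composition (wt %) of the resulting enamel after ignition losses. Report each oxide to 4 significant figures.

Glass mass = 263.4 pbw (batch 283.4 − LOI 19.99).
Composition: SiO2 48.61%, Li2O 7.386%, Al2O3 16.00%, SrO 5.251%, TiO2 22.75%

Each numeric step holds full float precision from start to finish. In-progress results are displayed (rounded to four significant digits) in the printout — each reported number is rounded a single time; derived quantities are re-derived at exact precision (glass mass, the totals, ignition loss, yield, the five compositions) from the weighed amounts per 263.4 pbw of glass exactly as shown in question or answer.
Oxide masses out of the charge:
  SiO2: 71.55·0.7805 + 112.9·0.6393 = 128.0 pbw
  Li2O: 71.55·0.04540 + 18.65·0.4071 + 112.9·0.07630 = 19.46 pbw
  Al2O3: 71.55·0.1642 + 112.9·0.2693 = 42.15 pbw
  SrO: 19.74·0.7006 = 13.83 pbw
  TiO2: 60.54·0.9899 = 59.93 pbw
LOI: 19.74·0.2994 + 71.55·0.009900 + 60.54·0.01010 + 18.65·0.5929 + 112.9·0.01510 = 19.99 pbw
Glass = total batch minus LOI = 283.4 − 19.99 = 263.4 pbw (= Σ oxide masses)
wt % = oxide mass / glass mass × 100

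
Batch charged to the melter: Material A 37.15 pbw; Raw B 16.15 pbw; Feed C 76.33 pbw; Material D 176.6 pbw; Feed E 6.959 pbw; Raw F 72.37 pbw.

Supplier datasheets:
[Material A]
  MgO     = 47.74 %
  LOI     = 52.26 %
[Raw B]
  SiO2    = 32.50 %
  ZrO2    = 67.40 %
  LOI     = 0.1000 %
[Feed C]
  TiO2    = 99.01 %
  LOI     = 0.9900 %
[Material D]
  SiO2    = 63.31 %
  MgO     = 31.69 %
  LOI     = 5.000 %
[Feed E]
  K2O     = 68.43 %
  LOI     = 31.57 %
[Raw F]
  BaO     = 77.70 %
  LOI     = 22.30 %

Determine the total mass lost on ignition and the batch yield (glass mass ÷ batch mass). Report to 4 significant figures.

Mid-chain values are shown, with 4-significant-digit rounding, when written out; all internal work carries full float precision at all times — every reported figure is rounded once only. The derived quantities (ignition loss, the totals, net glass mass, the yield, the six compositions) are carried in full float precision using the weight values for 338.2 pbw of glass as quoted within the problem or the answer.
Each material's LOI contribution:
  Material A: 37.15 × 0.5226 = 19.41 pbw
  Raw B: 16.15 × 0.001000 = 0.01615 pbw
  Feed C: 76.33 × 0.009900 = 0.7557 pbw
  Material D: 176.6 × 0.05000 = 8.830 pbw
  Feed E: 6.959 × 0.3157 = 2.197 pbw
  Raw F: 72.37 × 0.2230 = 16.14 pbw
Total LOI = 47.35 pbw
Glass = batch − LOI = 385.6 − 47.35 = 338.2 pbw

LOI loss = 47.35 pbw; glass = 338.2 pbw; yield = 87.72%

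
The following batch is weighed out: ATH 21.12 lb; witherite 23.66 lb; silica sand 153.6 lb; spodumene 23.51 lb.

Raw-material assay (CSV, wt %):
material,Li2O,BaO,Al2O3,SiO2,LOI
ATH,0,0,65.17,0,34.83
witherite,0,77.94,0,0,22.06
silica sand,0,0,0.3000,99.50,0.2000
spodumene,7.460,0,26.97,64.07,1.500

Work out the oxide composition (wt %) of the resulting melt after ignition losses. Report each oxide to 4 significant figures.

Intermediates appear with 4-significant-figure rounding in the printout; every computation keeps full precision in every operation — each reported figure is rounded only once — all derived quantities are carried from the weighed amounts for 208.7 lb of glass in full precision (yield, totals, four oxide percentages, net glass mass, ignition loss), exactly as printed in the problem or answer text.
Oxide masses out of the charge:
  Li2O: 23.51·0.07460 = 1.754 lb
  BaO: 23.66·0.7794 = 18.44 lb
  Al2O3: 21.12·0.6517 + 153.6·0.003000 + 23.51·0.2697 = 20.57 lb
  SiO2: 153.6·0.9950 + 23.51·0.6407 = 167.9 lb
LOI: 21.12·0.3483 + 23.66·0.2206 + 153.6·0.002000 + 23.51·0.01500 = 13.24 lb
Net of LOI, the glass mass = 221.9 − 13.24 = 208.7 lb (matching Σ of the oxides)
percent by weight: oxide/glass ×100

Glass mass = 208.7 lb (batch 221.9 − LOI 13.24).
Composition: Li2O 0.8405%, BaO 8.838%, Al2O3 9.856%, SiO2 80.47%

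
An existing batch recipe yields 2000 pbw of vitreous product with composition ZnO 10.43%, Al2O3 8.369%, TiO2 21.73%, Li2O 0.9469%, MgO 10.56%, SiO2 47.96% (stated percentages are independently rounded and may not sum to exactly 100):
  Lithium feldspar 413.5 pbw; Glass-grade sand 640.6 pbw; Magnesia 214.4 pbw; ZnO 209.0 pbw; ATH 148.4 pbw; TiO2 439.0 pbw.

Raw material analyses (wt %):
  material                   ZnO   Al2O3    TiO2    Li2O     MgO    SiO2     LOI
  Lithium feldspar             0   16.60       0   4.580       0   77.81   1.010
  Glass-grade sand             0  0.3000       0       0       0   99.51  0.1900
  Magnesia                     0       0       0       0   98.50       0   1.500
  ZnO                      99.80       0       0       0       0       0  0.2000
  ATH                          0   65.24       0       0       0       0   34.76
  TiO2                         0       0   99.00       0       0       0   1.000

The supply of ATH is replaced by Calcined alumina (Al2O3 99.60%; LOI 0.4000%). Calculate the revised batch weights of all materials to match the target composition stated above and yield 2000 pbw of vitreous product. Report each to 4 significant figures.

Revised batch per 2000 pbw vitreous product:
  Lithium feldspar: 413.5 pbw
  Glass-grade sand: 640.6 pbw
  Magnesia: 214.4 pbw
  ZnO: 209.0 pbw
  Calcined alumina: 97.21 pbw
  TiO2: 439.0 pbw
Total batch = 2014 pbw; LOI loss = 13.81 pbw

All internal work holds exact precision from start to finish — values along the way are shown (rounded to four significant digits) between the steps. A single rounding produces each reported value; derived quantities (the yield, the totals, LOI, net glass mass, six oxide percentages) are re-derived using the weight values at 2000 pbw of glass at exact precision, as written in either problem or answer.
Oxide-by-oxide targets in 2000 pbw vitreous product:
  ZnO: 10.43% × 2000 = 208.6 pbw
  Al2O3: 8.369% × 2000 = 167.4 pbw
  TiO2: 21.73% × 2000 = 434.6 pbw
  Li2O: 0.9469% × 2000 = 18.94 pbw
  MgO: 10.56% × 2000 = 211.2 pbw
  SiO2: 47.96% × 2000 = 959.2 pbw
Sums-versus-targets review working from each reported weight, for the quoted basis mass (target by target, the sums agree inside rounding margins):
  ZnO: 209.0·0.9980 = 208.6 pbw (target 208.6 pbw)
  Al2O3: 413.5·0.1660 + 640.6·0.003000 + 97.21·0.9960 = 167.4 pbw (target 167.4 pbw)
  TiO2: 439.0·0.9900 = 434.6 pbw (target 434.6 pbw)
  Li2O: 413.5·0.04580 = 18.94 pbw (target 18.94 pbw)
  MgO: 214.4·0.9850 = 211.2 pbw (target 211.2 pbw)
  SiO2: 413.5·0.7781 + 640.6·0.9951 = 959.2 pbw (target 959.2 pbw)
The glass-mass cross-check: total charge less LOI = 2000 pbw (targets for the oxides total 2000 pbw; versus the stated basis of 2000 pbw — gaps are rounding artifacts).
Summing the batch: Σ batch = 2014 pbw; loss to ignition Σ batch·LOI = 13.81 pbw; glass ÷ batch gives a yield of 99.31%.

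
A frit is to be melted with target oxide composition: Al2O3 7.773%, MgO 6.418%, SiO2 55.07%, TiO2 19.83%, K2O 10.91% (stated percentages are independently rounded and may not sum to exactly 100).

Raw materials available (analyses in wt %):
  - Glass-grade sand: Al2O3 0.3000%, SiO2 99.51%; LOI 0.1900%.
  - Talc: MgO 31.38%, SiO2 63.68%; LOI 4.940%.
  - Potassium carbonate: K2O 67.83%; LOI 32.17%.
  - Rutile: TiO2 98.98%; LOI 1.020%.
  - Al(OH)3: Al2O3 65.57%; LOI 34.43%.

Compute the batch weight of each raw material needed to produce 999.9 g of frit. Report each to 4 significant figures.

In-progress results are shown rounded to 4 significant figures at each printed step — the whole derivation holds exact precision from start to finish; a single rounding yields each reported result; all derived quantities are carried in full float precision (yield, net glass mass, the five compositions, ignition loss, totals) starting from the weights at 999.9 g of glass, exactly as shown in problem or answer.
Oxide mass targets, per 999.9 g frit:
  Al2O3: 7.773% × 999.9 = 77.72 g
  MgO: 6.418% × 999.9 = 64.17 g
  SiO2: 55.07% × 999.9 = 550.6 g
  TiO2: 19.83% × 999.9 = 198.3 g
  K2O: 10.91% × 999.9 = 109.1 g
Sums-versus-targets review applying the batch weights above, versus the basis set out (each sum matches its target mass given rounding of the digits):
  Al2O3: 422.5·0.003000 + 116.6·0.6557 = 77.72 g (target 77.72 g)
  MgO: 204.5·0.3138 = 64.17 g (target 64.17 g)
  SiO2: 422.5·0.9951 + 204.5·0.6368 = 550.7 g (target 550.6 g)
  TiO2: 200.3·0.9898 = 198.3 g (target 198.3 g)
  K2O: 160.8·0.6783 = 109.1 g (target 109.1 g)
Auditing the glass mass value: total charge less LOI = 999.9 g (targets for the oxides total 999.9 g; with the basis standing at 999.9 g — differing by rounding only).
Summing the batch: Σ batch = 1105 g; loss to ignition Σ batch·LOI = 104.8 g; yield: glass divided by total = 90.51%.

Batch per 999.9 g frit:
  Glass-grade sand: 422.5 g
  Talc: 204.5 g
  Potassium carbonate: 160.8 g
  Rutile: 200.3 g
  Al(OH)3: 116.6 g
Total batch = 1105 g; LOI loss = 104.8 g; yield = 90.51%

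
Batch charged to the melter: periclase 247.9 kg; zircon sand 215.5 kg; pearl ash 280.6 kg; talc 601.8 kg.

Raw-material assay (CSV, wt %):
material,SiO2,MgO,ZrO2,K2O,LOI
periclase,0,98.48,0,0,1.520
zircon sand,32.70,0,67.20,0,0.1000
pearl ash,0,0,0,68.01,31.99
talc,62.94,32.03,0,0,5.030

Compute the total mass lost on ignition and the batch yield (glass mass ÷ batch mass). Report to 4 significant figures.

LOI loss = 124.0 kg; glass = 1222 kg; yield = 90.78%

Values along the way are displayed (rounded to four significant figures) in the working; the whole derivation keeps exact precision through the solve. Each reported number undergoes a single rounding — all derived quantities are computed using the weight values for 1222 kg of glass in full precision (the yield, the totals, net glass mass, LOI, the four compositions) as they appear in question or answer.
Per-material ignition loss:
  periclase: 247.9 × 0.01520 = 3.768 kg
  zircon sand: 215.5 × 0.001000 = 0.2155 kg
  pearl ash: 280.6 × 0.3199 = 89.76 kg
  talc: 601.8 × 0.05030 = 30.27 kg
Total LOI = 124.0 kg
Glass = batch − LOI = 1346 − 124.0 = 1222 kg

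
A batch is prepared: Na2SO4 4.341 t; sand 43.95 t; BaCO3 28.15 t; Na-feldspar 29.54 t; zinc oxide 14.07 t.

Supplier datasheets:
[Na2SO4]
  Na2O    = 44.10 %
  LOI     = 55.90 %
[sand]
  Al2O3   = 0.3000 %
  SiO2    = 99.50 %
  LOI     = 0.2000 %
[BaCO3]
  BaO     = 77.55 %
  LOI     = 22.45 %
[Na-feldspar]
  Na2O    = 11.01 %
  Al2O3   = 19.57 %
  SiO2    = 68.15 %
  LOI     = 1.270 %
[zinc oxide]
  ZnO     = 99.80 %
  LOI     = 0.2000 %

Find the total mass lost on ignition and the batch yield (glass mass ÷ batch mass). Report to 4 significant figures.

LOI loss = 9.237 t; glass = 110.8 t; yield = 92.31%

The intermediate values are displayed, with 4-significant-digit rounding, within the worked lines. All internal work runs at full precision at each step. Exactly one rounding is applied to each reported value; the derived quantities, including the yield, ignition loss, glass mass, the five compositions, totals, are recomputed from the batch weights per 110.8 t of glass in full precision, exactly as printed in the problem or answer text.
Ignition loss by material:
  Na2SO4: 4.341 × 0.5590 = 2.427 t
  sand: 43.95 × 0.002000 = 0.08790 t
  BaCO3: 28.15 × 0.2245 = 6.320 t
  Na-feldspar: 29.54 × 0.01270 = 0.3752 t
  zinc oxide: 14.07 × 0.002000 = 0.02814 t
Total LOI = 9.237 t
Glass = batch − LOI = 120.1 − 9.237 = 110.8 t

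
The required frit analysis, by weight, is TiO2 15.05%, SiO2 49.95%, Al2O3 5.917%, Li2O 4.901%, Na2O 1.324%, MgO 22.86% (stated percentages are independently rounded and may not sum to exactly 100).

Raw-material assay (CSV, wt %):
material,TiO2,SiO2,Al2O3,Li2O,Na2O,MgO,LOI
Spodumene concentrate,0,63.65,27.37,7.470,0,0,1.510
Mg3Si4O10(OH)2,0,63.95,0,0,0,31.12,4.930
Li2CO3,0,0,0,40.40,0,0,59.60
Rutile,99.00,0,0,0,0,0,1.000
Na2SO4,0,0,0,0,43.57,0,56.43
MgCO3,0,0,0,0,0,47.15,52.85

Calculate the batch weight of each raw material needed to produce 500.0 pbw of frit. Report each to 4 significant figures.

The intermediate values are rounded to 4 significant figures when displayed. Every computation keeps full float precision from start to finish; a single rounding yields every reported figure. The derived quantities (the yield, glass mass, the totals, ignition loss, the six compositions) are re-derived starting from the weights at 500.0 pbw of glass in full precision, precisely as stated by question or answer.
Target oxide masses per 500.0 pbw frit:
  TiO2: 15.05% × 500.0 = 75.25 pbw
  SiO2: 49.95% × 500.0 = 249.8 pbw
  Al2O3: 5.917% × 500.0 = 29.58 pbw
  Li2O: 4.901% × 500.0 = 24.50 pbw
  Na2O: 1.324% × 500.0 = 6.620 pbw
  MgO: 22.86% × 500.0 = 114.3 pbw
Oxide-by-oxide audit with the batch weights as given, per the basis as stated (every target is met by its sum up to rounding of the answer):
  TiO2: 76.01·0.9900 = 75.25 pbw (target 75.25 pbw)
  SiO2: 108.1·0.6365 + 283.0·0.6395 = 249.8 pbw (target 249.8 pbw)
  Al2O3: 108.1·0.2737 = 29.59 pbw (target 29.58 pbw)
  Li2O: 108.1·0.07470 + 40.67·0.4040 = 24.51 pbw (target 24.50 pbw)
  Na2O: 15.19·0.4357 = 6.618 pbw (target 6.620 pbw)
  MgO: 283.0·0.3112 + 55.66·0.4715 = 114.3 pbw (target 114.3 pbw)
Glass-mass sanity pass: batch Σ − ignition loss = 500.1 pbw (targets for the oxides total 500.0 pbw; with the basis standing at 500.0 pbw — gaps are rounding artifacts).
Batch total: Σ batch = 578.6 pbw; ignition loss, Σ(batch × LOI) = 78.57 pbw; as yield: glass ÷ batch → 86.42%.

Batch per 500.0 pbw frit:
  Spodumene concentrate: 108.1 pbw
  Mg3Si4O10(OH)2: 283.0 pbw
  Li2CO3: 40.67 pbw
  Rutile: 76.01 pbw
  Na2SO4: 15.19 pbw
  MgCO3: 55.66 pbw
Total batch = 578.6 pbw; LOI loss = 78.57 pbw; yield = 86.42%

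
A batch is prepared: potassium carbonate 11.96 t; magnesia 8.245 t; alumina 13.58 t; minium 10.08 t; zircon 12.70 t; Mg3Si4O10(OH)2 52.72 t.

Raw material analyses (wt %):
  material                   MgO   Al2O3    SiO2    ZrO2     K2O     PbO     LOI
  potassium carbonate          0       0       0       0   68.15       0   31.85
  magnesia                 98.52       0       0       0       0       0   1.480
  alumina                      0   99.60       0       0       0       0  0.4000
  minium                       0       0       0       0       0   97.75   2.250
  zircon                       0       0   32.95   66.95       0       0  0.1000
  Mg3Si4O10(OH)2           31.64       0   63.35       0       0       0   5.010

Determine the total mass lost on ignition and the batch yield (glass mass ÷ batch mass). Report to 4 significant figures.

In-progress results are displayed (rounded to four significant digits) within the worked lines; all arithmetic maintains full precision through the solve — exactly one rounding lands on every reported figure — the derived quantities (the totals, six oxide percentages, glass mass, the yield, LOI) are computed in full precision starting from the weights per 102.4 t of glass as quoted within question or answer.
Each material's LOI contribution:
  potassium carbonate: 11.96 × 0.3185 = 3.809 t
  magnesia: 8.245 × 0.01480 = 0.1220 t
  alumina: 13.58 × 0.004000 = 0.05432 t
  minium: 10.08 × 0.02250 = 0.2268 t
  zircon: 12.70 × 0.001000 = 0.01270 t
  Mg3Si4O10(OH)2: 52.72 × 0.05010 = 2.641 t
Total LOI = 6.866 t
Glass = batch − LOI = 109.3 − 6.866 = 102.4 t

LOI loss = 6.866 t; glass = 102.4 t; yield = 93.72%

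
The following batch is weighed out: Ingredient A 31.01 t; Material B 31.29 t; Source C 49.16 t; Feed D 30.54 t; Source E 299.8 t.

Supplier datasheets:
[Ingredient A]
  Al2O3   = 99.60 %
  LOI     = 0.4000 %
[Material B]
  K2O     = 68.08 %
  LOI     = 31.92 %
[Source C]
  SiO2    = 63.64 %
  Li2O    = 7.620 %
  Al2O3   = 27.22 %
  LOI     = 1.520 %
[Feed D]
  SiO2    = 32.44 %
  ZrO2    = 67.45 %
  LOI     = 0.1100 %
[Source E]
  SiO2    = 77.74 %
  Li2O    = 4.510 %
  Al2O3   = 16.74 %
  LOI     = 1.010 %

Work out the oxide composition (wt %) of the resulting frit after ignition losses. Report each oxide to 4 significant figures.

Glass mass = 427.9 t (batch 441.8 − LOI 13.92).
Composition: SiO2 64.10%, Li2O 4.035%, Al2O3 22.07%, ZrO2 4.814%, K2O 4.979%

In-progress results are shown rounded to four significant figures at each printed step — exact precision is maintained end to end; exactly one rounding lands on every reported value; the derived quantities, including glass mass, ignition loss, the yield, five oxide percentages, totals, are re-derived using the weight values per 427.9 t of glass in exact precision exactly as printed in the problem or answer text.
What the batch supplies per oxide:
  SiO2: 49.16·0.6364 + 30.54·0.3244 + 299.8·0.7774 = 274.3 t
  Li2O: 49.16·0.07620 + 299.8·0.04510 = 17.27 t
  Al2O3: 31.01·0.9960 + 49.16·0.2722 + 299.8·0.1674 = 94.45 t
  ZrO2: 30.54·0.6745 = 20.60 t
  K2O: 31.29·0.6808 = 21.30 t
LOI: 31.01·0.004000 + 31.29·0.3192 + 49.16·0.01520 + 30.54·0.001100 + 299.8·0.01010 = 13.92 t
batch − LOI leaves glass = 441.8 − 13.92 = 427.9 t (matching Σ of the oxides)
percent by weight: oxide/glass ×100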